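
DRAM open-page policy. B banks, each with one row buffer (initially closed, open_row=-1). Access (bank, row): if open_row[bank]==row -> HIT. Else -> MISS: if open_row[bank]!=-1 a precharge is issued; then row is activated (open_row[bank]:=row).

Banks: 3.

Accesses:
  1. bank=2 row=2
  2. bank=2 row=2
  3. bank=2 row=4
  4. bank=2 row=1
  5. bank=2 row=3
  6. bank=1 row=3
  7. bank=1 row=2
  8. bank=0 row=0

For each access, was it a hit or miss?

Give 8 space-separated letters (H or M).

Acc 1: bank2 row2 -> MISS (open row2); precharges=0
Acc 2: bank2 row2 -> HIT
Acc 3: bank2 row4 -> MISS (open row4); precharges=1
Acc 4: bank2 row1 -> MISS (open row1); precharges=2
Acc 5: bank2 row3 -> MISS (open row3); precharges=3
Acc 6: bank1 row3 -> MISS (open row3); precharges=3
Acc 7: bank1 row2 -> MISS (open row2); precharges=4
Acc 8: bank0 row0 -> MISS (open row0); precharges=4

Answer: M H M M M M M M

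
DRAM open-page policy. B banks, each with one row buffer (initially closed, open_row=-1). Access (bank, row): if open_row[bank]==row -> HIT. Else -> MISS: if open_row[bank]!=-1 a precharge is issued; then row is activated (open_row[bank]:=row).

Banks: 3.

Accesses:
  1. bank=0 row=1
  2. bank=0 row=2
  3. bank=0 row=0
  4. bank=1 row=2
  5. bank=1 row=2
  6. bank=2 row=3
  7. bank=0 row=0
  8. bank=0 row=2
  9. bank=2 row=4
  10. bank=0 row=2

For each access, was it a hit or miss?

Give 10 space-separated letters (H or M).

Answer: M M M M H M H M M H

Derivation:
Acc 1: bank0 row1 -> MISS (open row1); precharges=0
Acc 2: bank0 row2 -> MISS (open row2); precharges=1
Acc 3: bank0 row0 -> MISS (open row0); precharges=2
Acc 4: bank1 row2 -> MISS (open row2); precharges=2
Acc 5: bank1 row2 -> HIT
Acc 6: bank2 row3 -> MISS (open row3); precharges=2
Acc 7: bank0 row0 -> HIT
Acc 8: bank0 row2 -> MISS (open row2); precharges=3
Acc 9: bank2 row4 -> MISS (open row4); precharges=4
Acc 10: bank0 row2 -> HIT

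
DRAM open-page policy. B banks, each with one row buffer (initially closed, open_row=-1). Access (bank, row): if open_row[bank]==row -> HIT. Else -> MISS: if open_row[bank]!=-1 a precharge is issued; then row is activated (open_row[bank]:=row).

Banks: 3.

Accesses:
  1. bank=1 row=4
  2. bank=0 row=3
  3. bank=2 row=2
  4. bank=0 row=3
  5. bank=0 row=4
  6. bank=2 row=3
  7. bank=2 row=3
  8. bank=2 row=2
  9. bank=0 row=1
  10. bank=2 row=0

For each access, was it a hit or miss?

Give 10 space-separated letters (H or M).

Answer: M M M H M M H M M M

Derivation:
Acc 1: bank1 row4 -> MISS (open row4); precharges=0
Acc 2: bank0 row3 -> MISS (open row3); precharges=0
Acc 3: bank2 row2 -> MISS (open row2); precharges=0
Acc 4: bank0 row3 -> HIT
Acc 5: bank0 row4 -> MISS (open row4); precharges=1
Acc 6: bank2 row3 -> MISS (open row3); precharges=2
Acc 7: bank2 row3 -> HIT
Acc 8: bank2 row2 -> MISS (open row2); precharges=3
Acc 9: bank0 row1 -> MISS (open row1); precharges=4
Acc 10: bank2 row0 -> MISS (open row0); precharges=5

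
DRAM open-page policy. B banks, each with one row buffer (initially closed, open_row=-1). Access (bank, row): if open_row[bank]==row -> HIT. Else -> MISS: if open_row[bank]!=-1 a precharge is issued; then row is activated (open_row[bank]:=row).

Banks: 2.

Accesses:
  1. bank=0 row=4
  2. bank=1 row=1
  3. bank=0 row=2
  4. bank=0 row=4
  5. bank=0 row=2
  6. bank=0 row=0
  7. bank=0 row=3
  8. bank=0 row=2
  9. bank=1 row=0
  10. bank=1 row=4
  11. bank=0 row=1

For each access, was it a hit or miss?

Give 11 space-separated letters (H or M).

Acc 1: bank0 row4 -> MISS (open row4); precharges=0
Acc 2: bank1 row1 -> MISS (open row1); precharges=0
Acc 3: bank0 row2 -> MISS (open row2); precharges=1
Acc 4: bank0 row4 -> MISS (open row4); precharges=2
Acc 5: bank0 row2 -> MISS (open row2); precharges=3
Acc 6: bank0 row0 -> MISS (open row0); precharges=4
Acc 7: bank0 row3 -> MISS (open row3); precharges=5
Acc 8: bank0 row2 -> MISS (open row2); precharges=6
Acc 9: bank1 row0 -> MISS (open row0); precharges=7
Acc 10: bank1 row4 -> MISS (open row4); precharges=8
Acc 11: bank0 row1 -> MISS (open row1); precharges=9

Answer: M M M M M M M M M M M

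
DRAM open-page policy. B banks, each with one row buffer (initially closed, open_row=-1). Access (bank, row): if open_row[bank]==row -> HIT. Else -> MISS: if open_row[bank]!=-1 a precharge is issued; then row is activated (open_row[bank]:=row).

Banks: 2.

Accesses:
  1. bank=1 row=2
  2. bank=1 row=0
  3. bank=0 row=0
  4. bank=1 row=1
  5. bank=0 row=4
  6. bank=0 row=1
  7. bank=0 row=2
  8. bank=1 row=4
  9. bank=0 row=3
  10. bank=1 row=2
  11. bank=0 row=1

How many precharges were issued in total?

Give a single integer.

Acc 1: bank1 row2 -> MISS (open row2); precharges=0
Acc 2: bank1 row0 -> MISS (open row0); precharges=1
Acc 3: bank0 row0 -> MISS (open row0); precharges=1
Acc 4: bank1 row1 -> MISS (open row1); precharges=2
Acc 5: bank0 row4 -> MISS (open row4); precharges=3
Acc 6: bank0 row1 -> MISS (open row1); precharges=4
Acc 7: bank0 row2 -> MISS (open row2); precharges=5
Acc 8: bank1 row4 -> MISS (open row4); precharges=6
Acc 9: bank0 row3 -> MISS (open row3); precharges=7
Acc 10: bank1 row2 -> MISS (open row2); precharges=8
Acc 11: bank0 row1 -> MISS (open row1); precharges=9

Answer: 9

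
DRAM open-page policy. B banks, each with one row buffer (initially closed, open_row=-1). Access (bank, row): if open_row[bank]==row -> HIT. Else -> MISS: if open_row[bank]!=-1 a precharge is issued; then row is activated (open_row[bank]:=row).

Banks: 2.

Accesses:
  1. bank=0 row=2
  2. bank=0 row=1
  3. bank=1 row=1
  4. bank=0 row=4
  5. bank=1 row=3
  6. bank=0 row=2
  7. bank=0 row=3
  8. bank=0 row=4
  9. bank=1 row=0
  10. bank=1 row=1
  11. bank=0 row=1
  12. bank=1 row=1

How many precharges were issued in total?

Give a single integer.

Answer: 9

Derivation:
Acc 1: bank0 row2 -> MISS (open row2); precharges=0
Acc 2: bank0 row1 -> MISS (open row1); precharges=1
Acc 3: bank1 row1 -> MISS (open row1); precharges=1
Acc 4: bank0 row4 -> MISS (open row4); precharges=2
Acc 5: bank1 row3 -> MISS (open row3); precharges=3
Acc 6: bank0 row2 -> MISS (open row2); precharges=4
Acc 7: bank0 row3 -> MISS (open row3); precharges=5
Acc 8: bank0 row4 -> MISS (open row4); precharges=6
Acc 9: bank1 row0 -> MISS (open row0); precharges=7
Acc 10: bank1 row1 -> MISS (open row1); precharges=8
Acc 11: bank0 row1 -> MISS (open row1); precharges=9
Acc 12: bank1 row1 -> HIT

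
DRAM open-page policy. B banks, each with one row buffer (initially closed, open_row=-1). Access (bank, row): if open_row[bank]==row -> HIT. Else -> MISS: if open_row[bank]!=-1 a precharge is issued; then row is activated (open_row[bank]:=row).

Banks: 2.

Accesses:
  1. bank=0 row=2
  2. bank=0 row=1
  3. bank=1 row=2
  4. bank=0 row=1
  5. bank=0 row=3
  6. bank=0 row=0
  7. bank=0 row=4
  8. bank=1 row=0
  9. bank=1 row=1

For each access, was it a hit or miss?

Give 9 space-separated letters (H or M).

Acc 1: bank0 row2 -> MISS (open row2); precharges=0
Acc 2: bank0 row1 -> MISS (open row1); precharges=1
Acc 3: bank1 row2 -> MISS (open row2); precharges=1
Acc 4: bank0 row1 -> HIT
Acc 5: bank0 row3 -> MISS (open row3); precharges=2
Acc 6: bank0 row0 -> MISS (open row0); precharges=3
Acc 7: bank0 row4 -> MISS (open row4); precharges=4
Acc 8: bank1 row0 -> MISS (open row0); precharges=5
Acc 9: bank1 row1 -> MISS (open row1); precharges=6

Answer: M M M H M M M M M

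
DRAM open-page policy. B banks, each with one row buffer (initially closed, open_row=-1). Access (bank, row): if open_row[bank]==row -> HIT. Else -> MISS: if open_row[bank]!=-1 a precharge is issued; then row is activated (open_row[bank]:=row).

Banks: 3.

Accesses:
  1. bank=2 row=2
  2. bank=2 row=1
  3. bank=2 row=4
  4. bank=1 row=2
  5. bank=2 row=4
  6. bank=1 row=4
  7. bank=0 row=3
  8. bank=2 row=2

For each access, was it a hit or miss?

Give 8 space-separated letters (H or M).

Answer: M M M M H M M M

Derivation:
Acc 1: bank2 row2 -> MISS (open row2); precharges=0
Acc 2: bank2 row1 -> MISS (open row1); precharges=1
Acc 3: bank2 row4 -> MISS (open row4); precharges=2
Acc 4: bank1 row2 -> MISS (open row2); precharges=2
Acc 5: bank2 row4 -> HIT
Acc 6: bank1 row4 -> MISS (open row4); precharges=3
Acc 7: bank0 row3 -> MISS (open row3); precharges=3
Acc 8: bank2 row2 -> MISS (open row2); precharges=4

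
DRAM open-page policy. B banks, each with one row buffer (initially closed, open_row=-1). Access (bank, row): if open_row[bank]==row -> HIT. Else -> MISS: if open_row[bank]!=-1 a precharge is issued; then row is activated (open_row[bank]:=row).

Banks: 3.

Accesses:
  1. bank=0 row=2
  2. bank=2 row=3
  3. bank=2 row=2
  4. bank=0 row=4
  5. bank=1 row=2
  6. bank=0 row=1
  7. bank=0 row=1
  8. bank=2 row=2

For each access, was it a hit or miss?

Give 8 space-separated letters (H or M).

Answer: M M M M M M H H

Derivation:
Acc 1: bank0 row2 -> MISS (open row2); precharges=0
Acc 2: bank2 row3 -> MISS (open row3); precharges=0
Acc 3: bank2 row2 -> MISS (open row2); precharges=1
Acc 4: bank0 row4 -> MISS (open row4); precharges=2
Acc 5: bank1 row2 -> MISS (open row2); precharges=2
Acc 6: bank0 row1 -> MISS (open row1); precharges=3
Acc 7: bank0 row1 -> HIT
Acc 8: bank2 row2 -> HIT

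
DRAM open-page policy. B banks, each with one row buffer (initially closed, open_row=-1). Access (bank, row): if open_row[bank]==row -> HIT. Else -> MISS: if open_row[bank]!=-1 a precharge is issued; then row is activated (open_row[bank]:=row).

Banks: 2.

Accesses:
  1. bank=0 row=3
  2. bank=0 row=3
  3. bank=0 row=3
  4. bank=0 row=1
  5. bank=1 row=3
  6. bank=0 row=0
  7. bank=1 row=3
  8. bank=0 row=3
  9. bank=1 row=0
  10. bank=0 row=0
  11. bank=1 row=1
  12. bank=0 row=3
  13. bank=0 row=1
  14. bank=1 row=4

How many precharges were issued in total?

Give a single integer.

Acc 1: bank0 row3 -> MISS (open row3); precharges=0
Acc 2: bank0 row3 -> HIT
Acc 3: bank0 row3 -> HIT
Acc 4: bank0 row1 -> MISS (open row1); precharges=1
Acc 5: bank1 row3 -> MISS (open row3); precharges=1
Acc 6: bank0 row0 -> MISS (open row0); precharges=2
Acc 7: bank1 row3 -> HIT
Acc 8: bank0 row3 -> MISS (open row3); precharges=3
Acc 9: bank1 row0 -> MISS (open row0); precharges=4
Acc 10: bank0 row0 -> MISS (open row0); precharges=5
Acc 11: bank1 row1 -> MISS (open row1); precharges=6
Acc 12: bank0 row3 -> MISS (open row3); precharges=7
Acc 13: bank0 row1 -> MISS (open row1); precharges=8
Acc 14: bank1 row4 -> MISS (open row4); precharges=9

Answer: 9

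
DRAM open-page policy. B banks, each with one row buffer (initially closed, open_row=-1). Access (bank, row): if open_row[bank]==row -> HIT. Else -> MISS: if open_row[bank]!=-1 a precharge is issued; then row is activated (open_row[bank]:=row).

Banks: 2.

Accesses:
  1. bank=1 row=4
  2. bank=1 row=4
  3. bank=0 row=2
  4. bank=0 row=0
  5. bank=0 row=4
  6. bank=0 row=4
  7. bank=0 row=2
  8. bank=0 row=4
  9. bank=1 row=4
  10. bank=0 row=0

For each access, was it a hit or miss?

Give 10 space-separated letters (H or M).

Acc 1: bank1 row4 -> MISS (open row4); precharges=0
Acc 2: bank1 row4 -> HIT
Acc 3: bank0 row2 -> MISS (open row2); precharges=0
Acc 4: bank0 row0 -> MISS (open row0); precharges=1
Acc 5: bank0 row4 -> MISS (open row4); precharges=2
Acc 6: bank0 row4 -> HIT
Acc 7: bank0 row2 -> MISS (open row2); precharges=3
Acc 8: bank0 row4 -> MISS (open row4); precharges=4
Acc 9: bank1 row4 -> HIT
Acc 10: bank0 row0 -> MISS (open row0); precharges=5

Answer: M H M M M H M M H M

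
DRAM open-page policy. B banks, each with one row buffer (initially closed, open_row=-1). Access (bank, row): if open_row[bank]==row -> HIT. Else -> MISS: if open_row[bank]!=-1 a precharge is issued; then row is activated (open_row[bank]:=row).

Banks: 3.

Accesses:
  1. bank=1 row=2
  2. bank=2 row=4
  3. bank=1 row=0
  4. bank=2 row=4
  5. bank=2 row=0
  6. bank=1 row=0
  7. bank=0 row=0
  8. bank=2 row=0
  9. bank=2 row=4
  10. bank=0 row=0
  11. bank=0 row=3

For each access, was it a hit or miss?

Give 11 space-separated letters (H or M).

Acc 1: bank1 row2 -> MISS (open row2); precharges=0
Acc 2: bank2 row4 -> MISS (open row4); precharges=0
Acc 3: bank1 row0 -> MISS (open row0); precharges=1
Acc 4: bank2 row4 -> HIT
Acc 5: bank2 row0 -> MISS (open row0); precharges=2
Acc 6: bank1 row0 -> HIT
Acc 7: bank0 row0 -> MISS (open row0); precharges=2
Acc 8: bank2 row0 -> HIT
Acc 9: bank2 row4 -> MISS (open row4); precharges=3
Acc 10: bank0 row0 -> HIT
Acc 11: bank0 row3 -> MISS (open row3); precharges=4

Answer: M M M H M H M H M H M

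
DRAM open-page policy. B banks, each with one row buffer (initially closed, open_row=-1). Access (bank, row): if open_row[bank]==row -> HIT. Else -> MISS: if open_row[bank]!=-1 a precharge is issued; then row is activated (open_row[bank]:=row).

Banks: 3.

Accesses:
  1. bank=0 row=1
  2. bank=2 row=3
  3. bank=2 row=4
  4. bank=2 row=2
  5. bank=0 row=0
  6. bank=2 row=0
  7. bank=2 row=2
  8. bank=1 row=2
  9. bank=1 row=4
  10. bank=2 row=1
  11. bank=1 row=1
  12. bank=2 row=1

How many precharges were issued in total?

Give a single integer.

Acc 1: bank0 row1 -> MISS (open row1); precharges=0
Acc 2: bank2 row3 -> MISS (open row3); precharges=0
Acc 3: bank2 row4 -> MISS (open row4); precharges=1
Acc 4: bank2 row2 -> MISS (open row2); precharges=2
Acc 5: bank0 row0 -> MISS (open row0); precharges=3
Acc 6: bank2 row0 -> MISS (open row0); precharges=4
Acc 7: bank2 row2 -> MISS (open row2); precharges=5
Acc 8: bank1 row2 -> MISS (open row2); precharges=5
Acc 9: bank1 row4 -> MISS (open row4); precharges=6
Acc 10: bank2 row1 -> MISS (open row1); precharges=7
Acc 11: bank1 row1 -> MISS (open row1); precharges=8
Acc 12: bank2 row1 -> HIT

Answer: 8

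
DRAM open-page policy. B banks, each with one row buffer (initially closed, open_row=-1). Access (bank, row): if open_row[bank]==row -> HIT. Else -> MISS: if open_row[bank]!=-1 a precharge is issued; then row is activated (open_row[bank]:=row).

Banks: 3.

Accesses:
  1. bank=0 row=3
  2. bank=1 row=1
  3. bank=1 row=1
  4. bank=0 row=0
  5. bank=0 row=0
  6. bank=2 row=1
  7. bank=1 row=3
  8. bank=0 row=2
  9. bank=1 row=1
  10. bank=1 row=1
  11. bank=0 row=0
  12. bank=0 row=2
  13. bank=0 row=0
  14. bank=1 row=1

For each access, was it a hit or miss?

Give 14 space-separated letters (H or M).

Acc 1: bank0 row3 -> MISS (open row3); precharges=0
Acc 2: bank1 row1 -> MISS (open row1); precharges=0
Acc 3: bank1 row1 -> HIT
Acc 4: bank0 row0 -> MISS (open row0); precharges=1
Acc 5: bank0 row0 -> HIT
Acc 6: bank2 row1 -> MISS (open row1); precharges=1
Acc 7: bank1 row3 -> MISS (open row3); precharges=2
Acc 8: bank0 row2 -> MISS (open row2); precharges=3
Acc 9: bank1 row1 -> MISS (open row1); precharges=4
Acc 10: bank1 row1 -> HIT
Acc 11: bank0 row0 -> MISS (open row0); precharges=5
Acc 12: bank0 row2 -> MISS (open row2); precharges=6
Acc 13: bank0 row0 -> MISS (open row0); precharges=7
Acc 14: bank1 row1 -> HIT

Answer: M M H M H M M M M H M M M H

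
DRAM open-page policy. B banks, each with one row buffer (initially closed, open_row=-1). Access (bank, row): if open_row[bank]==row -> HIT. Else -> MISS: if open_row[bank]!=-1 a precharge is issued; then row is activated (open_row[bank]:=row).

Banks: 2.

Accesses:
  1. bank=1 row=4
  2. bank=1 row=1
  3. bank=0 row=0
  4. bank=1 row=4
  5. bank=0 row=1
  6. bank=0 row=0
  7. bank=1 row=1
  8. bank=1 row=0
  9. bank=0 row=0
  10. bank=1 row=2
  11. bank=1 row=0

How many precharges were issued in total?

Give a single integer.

Acc 1: bank1 row4 -> MISS (open row4); precharges=0
Acc 2: bank1 row1 -> MISS (open row1); precharges=1
Acc 3: bank0 row0 -> MISS (open row0); precharges=1
Acc 4: bank1 row4 -> MISS (open row4); precharges=2
Acc 5: bank0 row1 -> MISS (open row1); precharges=3
Acc 6: bank0 row0 -> MISS (open row0); precharges=4
Acc 7: bank1 row1 -> MISS (open row1); precharges=5
Acc 8: bank1 row0 -> MISS (open row0); precharges=6
Acc 9: bank0 row0 -> HIT
Acc 10: bank1 row2 -> MISS (open row2); precharges=7
Acc 11: bank1 row0 -> MISS (open row0); precharges=8

Answer: 8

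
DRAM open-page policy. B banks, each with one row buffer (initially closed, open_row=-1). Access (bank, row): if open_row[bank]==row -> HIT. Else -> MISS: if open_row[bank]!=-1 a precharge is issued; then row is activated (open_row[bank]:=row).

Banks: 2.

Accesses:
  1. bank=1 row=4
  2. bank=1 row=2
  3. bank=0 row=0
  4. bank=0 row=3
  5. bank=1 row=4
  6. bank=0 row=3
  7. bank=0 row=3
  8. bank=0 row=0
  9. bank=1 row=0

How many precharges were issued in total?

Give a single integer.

Acc 1: bank1 row4 -> MISS (open row4); precharges=0
Acc 2: bank1 row2 -> MISS (open row2); precharges=1
Acc 3: bank0 row0 -> MISS (open row0); precharges=1
Acc 4: bank0 row3 -> MISS (open row3); precharges=2
Acc 5: bank1 row4 -> MISS (open row4); precharges=3
Acc 6: bank0 row3 -> HIT
Acc 7: bank0 row3 -> HIT
Acc 8: bank0 row0 -> MISS (open row0); precharges=4
Acc 9: bank1 row0 -> MISS (open row0); precharges=5

Answer: 5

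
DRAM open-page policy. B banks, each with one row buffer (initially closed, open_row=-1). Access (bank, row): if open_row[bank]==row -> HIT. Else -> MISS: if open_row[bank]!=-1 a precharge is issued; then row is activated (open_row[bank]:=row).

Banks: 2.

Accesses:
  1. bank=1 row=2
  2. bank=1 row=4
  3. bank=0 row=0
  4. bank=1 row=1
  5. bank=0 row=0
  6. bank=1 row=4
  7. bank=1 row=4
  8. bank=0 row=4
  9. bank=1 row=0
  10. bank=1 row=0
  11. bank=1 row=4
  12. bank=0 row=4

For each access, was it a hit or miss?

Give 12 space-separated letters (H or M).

Answer: M M M M H M H M M H M H

Derivation:
Acc 1: bank1 row2 -> MISS (open row2); precharges=0
Acc 2: bank1 row4 -> MISS (open row4); precharges=1
Acc 3: bank0 row0 -> MISS (open row0); precharges=1
Acc 4: bank1 row1 -> MISS (open row1); precharges=2
Acc 5: bank0 row0 -> HIT
Acc 6: bank1 row4 -> MISS (open row4); precharges=3
Acc 7: bank1 row4 -> HIT
Acc 8: bank0 row4 -> MISS (open row4); precharges=4
Acc 9: bank1 row0 -> MISS (open row0); precharges=5
Acc 10: bank1 row0 -> HIT
Acc 11: bank1 row4 -> MISS (open row4); precharges=6
Acc 12: bank0 row4 -> HIT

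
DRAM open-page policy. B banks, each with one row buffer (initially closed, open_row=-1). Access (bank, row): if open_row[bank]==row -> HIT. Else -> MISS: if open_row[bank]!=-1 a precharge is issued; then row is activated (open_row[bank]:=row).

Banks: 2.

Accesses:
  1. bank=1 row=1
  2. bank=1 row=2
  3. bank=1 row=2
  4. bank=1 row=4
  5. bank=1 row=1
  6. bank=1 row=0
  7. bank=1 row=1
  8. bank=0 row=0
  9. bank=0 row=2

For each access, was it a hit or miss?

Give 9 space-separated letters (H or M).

Acc 1: bank1 row1 -> MISS (open row1); precharges=0
Acc 2: bank1 row2 -> MISS (open row2); precharges=1
Acc 3: bank1 row2 -> HIT
Acc 4: bank1 row4 -> MISS (open row4); precharges=2
Acc 5: bank1 row1 -> MISS (open row1); precharges=3
Acc 6: bank1 row0 -> MISS (open row0); precharges=4
Acc 7: bank1 row1 -> MISS (open row1); precharges=5
Acc 8: bank0 row0 -> MISS (open row0); precharges=5
Acc 9: bank0 row2 -> MISS (open row2); precharges=6

Answer: M M H M M M M M M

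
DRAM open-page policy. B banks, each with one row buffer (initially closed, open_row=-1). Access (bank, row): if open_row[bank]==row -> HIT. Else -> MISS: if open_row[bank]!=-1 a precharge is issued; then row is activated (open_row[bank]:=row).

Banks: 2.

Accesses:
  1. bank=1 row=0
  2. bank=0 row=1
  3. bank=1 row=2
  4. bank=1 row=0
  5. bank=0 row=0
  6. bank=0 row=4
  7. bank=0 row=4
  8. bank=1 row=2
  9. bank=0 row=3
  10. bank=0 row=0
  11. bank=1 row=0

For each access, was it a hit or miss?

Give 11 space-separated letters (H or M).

Answer: M M M M M M H M M M M

Derivation:
Acc 1: bank1 row0 -> MISS (open row0); precharges=0
Acc 2: bank0 row1 -> MISS (open row1); precharges=0
Acc 3: bank1 row2 -> MISS (open row2); precharges=1
Acc 4: bank1 row0 -> MISS (open row0); precharges=2
Acc 5: bank0 row0 -> MISS (open row0); precharges=3
Acc 6: bank0 row4 -> MISS (open row4); precharges=4
Acc 7: bank0 row4 -> HIT
Acc 8: bank1 row2 -> MISS (open row2); precharges=5
Acc 9: bank0 row3 -> MISS (open row3); precharges=6
Acc 10: bank0 row0 -> MISS (open row0); precharges=7
Acc 11: bank1 row0 -> MISS (open row0); precharges=8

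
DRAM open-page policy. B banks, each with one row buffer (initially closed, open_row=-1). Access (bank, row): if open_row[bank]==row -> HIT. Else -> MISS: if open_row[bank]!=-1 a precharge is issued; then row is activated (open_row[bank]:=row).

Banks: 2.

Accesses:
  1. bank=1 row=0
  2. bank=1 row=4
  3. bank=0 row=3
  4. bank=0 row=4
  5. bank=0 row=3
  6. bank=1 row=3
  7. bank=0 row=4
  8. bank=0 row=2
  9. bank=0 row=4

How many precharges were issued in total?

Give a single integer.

Acc 1: bank1 row0 -> MISS (open row0); precharges=0
Acc 2: bank1 row4 -> MISS (open row4); precharges=1
Acc 3: bank0 row3 -> MISS (open row3); precharges=1
Acc 4: bank0 row4 -> MISS (open row4); precharges=2
Acc 5: bank0 row3 -> MISS (open row3); precharges=3
Acc 6: bank1 row3 -> MISS (open row3); precharges=4
Acc 7: bank0 row4 -> MISS (open row4); precharges=5
Acc 8: bank0 row2 -> MISS (open row2); precharges=6
Acc 9: bank0 row4 -> MISS (open row4); precharges=7

Answer: 7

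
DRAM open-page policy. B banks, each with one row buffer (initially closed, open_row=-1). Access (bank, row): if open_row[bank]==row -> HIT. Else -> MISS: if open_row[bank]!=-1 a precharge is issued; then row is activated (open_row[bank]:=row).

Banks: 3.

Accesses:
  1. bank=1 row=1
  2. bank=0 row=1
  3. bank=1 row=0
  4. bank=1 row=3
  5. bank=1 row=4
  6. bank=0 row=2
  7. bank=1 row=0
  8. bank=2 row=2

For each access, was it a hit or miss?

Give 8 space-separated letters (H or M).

Answer: M M M M M M M M

Derivation:
Acc 1: bank1 row1 -> MISS (open row1); precharges=0
Acc 2: bank0 row1 -> MISS (open row1); precharges=0
Acc 3: bank1 row0 -> MISS (open row0); precharges=1
Acc 4: bank1 row3 -> MISS (open row3); precharges=2
Acc 5: bank1 row4 -> MISS (open row4); precharges=3
Acc 6: bank0 row2 -> MISS (open row2); precharges=4
Acc 7: bank1 row0 -> MISS (open row0); precharges=5
Acc 8: bank2 row2 -> MISS (open row2); precharges=5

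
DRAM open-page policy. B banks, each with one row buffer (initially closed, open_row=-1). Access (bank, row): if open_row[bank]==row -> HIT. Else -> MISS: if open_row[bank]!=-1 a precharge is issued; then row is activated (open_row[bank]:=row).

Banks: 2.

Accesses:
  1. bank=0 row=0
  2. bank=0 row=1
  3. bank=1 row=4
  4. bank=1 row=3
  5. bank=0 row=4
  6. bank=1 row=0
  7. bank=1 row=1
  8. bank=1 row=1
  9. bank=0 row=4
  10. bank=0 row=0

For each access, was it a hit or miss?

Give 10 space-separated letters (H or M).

Answer: M M M M M M M H H M

Derivation:
Acc 1: bank0 row0 -> MISS (open row0); precharges=0
Acc 2: bank0 row1 -> MISS (open row1); precharges=1
Acc 3: bank1 row4 -> MISS (open row4); precharges=1
Acc 4: bank1 row3 -> MISS (open row3); precharges=2
Acc 5: bank0 row4 -> MISS (open row4); precharges=3
Acc 6: bank1 row0 -> MISS (open row0); precharges=4
Acc 7: bank1 row1 -> MISS (open row1); precharges=5
Acc 8: bank1 row1 -> HIT
Acc 9: bank0 row4 -> HIT
Acc 10: bank0 row0 -> MISS (open row0); precharges=6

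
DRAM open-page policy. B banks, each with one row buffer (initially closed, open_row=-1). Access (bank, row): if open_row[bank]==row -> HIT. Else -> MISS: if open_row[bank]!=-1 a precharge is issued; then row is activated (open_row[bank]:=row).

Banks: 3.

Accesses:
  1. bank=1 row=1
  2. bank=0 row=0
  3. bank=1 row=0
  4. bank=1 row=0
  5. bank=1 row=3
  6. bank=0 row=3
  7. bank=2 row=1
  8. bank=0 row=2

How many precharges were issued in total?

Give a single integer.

Acc 1: bank1 row1 -> MISS (open row1); precharges=0
Acc 2: bank0 row0 -> MISS (open row0); precharges=0
Acc 3: bank1 row0 -> MISS (open row0); precharges=1
Acc 4: bank1 row0 -> HIT
Acc 5: bank1 row3 -> MISS (open row3); precharges=2
Acc 6: bank0 row3 -> MISS (open row3); precharges=3
Acc 7: bank2 row1 -> MISS (open row1); precharges=3
Acc 8: bank0 row2 -> MISS (open row2); precharges=4

Answer: 4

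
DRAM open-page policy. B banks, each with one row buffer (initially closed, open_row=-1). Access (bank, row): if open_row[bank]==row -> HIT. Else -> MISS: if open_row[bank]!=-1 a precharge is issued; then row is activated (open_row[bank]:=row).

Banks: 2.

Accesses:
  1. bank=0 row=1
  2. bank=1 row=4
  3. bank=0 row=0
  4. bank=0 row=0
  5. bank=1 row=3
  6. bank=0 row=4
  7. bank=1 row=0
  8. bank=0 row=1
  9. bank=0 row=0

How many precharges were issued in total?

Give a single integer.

Acc 1: bank0 row1 -> MISS (open row1); precharges=0
Acc 2: bank1 row4 -> MISS (open row4); precharges=0
Acc 3: bank0 row0 -> MISS (open row0); precharges=1
Acc 4: bank0 row0 -> HIT
Acc 5: bank1 row3 -> MISS (open row3); precharges=2
Acc 6: bank0 row4 -> MISS (open row4); precharges=3
Acc 7: bank1 row0 -> MISS (open row0); precharges=4
Acc 8: bank0 row1 -> MISS (open row1); precharges=5
Acc 9: bank0 row0 -> MISS (open row0); precharges=6

Answer: 6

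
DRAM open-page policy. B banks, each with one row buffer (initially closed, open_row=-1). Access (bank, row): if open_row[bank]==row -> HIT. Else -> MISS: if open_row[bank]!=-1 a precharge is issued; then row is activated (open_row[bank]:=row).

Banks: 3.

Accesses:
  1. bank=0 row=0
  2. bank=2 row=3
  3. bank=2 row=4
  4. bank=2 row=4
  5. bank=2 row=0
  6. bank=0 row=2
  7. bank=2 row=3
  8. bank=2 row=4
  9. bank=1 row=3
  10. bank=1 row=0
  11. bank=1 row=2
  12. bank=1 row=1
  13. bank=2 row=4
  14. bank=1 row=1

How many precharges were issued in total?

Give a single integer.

Acc 1: bank0 row0 -> MISS (open row0); precharges=0
Acc 2: bank2 row3 -> MISS (open row3); precharges=0
Acc 3: bank2 row4 -> MISS (open row4); precharges=1
Acc 4: bank2 row4 -> HIT
Acc 5: bank2 row0 -> MISS (open row0); precharges=2
Acc 6: bank0 row2 -> MISS (open row2); precharges=3
Acc 7: bank2 row3 -> MISS (open row3); precharges=4
Acc 8: bank2 row4 -> MISS (open row4); precharges=5
Acc 9: bank1 row3 -> MISS (open row3); precharges=5
Acc 10: bank1 row0 -> MISS (open row0); precharges=6
Acc 11: bank1 row2 -> MISS (open row2); precharges=7
Acc 12: bank1 row1 -> MISS (open row1); precharges=8
Acc 13: bank2 row4 -> HIT
Acc 14: bank1 row1 -> HIT

Answer: 8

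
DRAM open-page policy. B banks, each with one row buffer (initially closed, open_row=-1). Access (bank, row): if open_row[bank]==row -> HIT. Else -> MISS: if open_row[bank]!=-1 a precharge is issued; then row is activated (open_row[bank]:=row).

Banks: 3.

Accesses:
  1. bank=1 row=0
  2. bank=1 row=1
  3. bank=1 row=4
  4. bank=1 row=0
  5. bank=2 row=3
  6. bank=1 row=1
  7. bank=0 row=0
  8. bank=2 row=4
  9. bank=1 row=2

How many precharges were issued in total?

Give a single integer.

Acc 1: bank1 row0 -> MISS (open row0); precharges=0
Acc 2: bank1 row1 -> MISS (open row1); precharges=1
Acc 3: bank1 row4 -> MISS (open row4); precharges=2
Acc 4: bank1 row0 -> MISS (open row0); precharges=3
Acc 5: bank2 row3 -> MISS (open row3); precharges=3
Acc 6: bank1 row1 -> MISS (open row1); precharges=4
Acc 7: bank0 row0 -> MISS (open row0); precharges=4
Acc 8: bank2 row4 -> MISS (open row4); precharges=5
Acc 9: bank1 row2 -> MISS (open row2); precharges=6

Answer: 6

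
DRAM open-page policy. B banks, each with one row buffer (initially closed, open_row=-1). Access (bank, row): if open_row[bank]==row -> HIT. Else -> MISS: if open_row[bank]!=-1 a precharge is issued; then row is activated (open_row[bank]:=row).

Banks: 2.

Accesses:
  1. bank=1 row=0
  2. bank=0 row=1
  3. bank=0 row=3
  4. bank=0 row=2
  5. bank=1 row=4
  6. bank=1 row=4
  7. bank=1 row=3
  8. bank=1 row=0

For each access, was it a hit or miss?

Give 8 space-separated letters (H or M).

Answer: M M M M M H M M

Derivation:
Acc 1: bank1 row0 -> MISS (open row0); precharges=0
Acc 2: bank0 row1 -> MISS (open row1); precharges=0
Acc 3: bank0 row3 -> MISS (open row3); precharges=1
Acc 4: bank0 row2 -> MISS (open row2); precharges=2
Acc 5: bank1 row4 -> MISS (open row4); precharges=3
Acc 6: bank1 row4 -> HIT
Acc 7: bank1 row3 -> MISS (open row3); precharges=4
Acc 8: bank1 row0 -> MISS (open row0); precharges=5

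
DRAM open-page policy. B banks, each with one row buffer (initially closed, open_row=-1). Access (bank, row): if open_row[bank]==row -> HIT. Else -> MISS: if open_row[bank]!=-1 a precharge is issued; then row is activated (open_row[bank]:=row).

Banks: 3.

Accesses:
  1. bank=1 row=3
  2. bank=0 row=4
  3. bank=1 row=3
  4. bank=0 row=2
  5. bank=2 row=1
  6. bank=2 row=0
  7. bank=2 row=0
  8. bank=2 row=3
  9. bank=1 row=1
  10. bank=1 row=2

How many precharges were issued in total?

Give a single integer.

Acc 1: bank1 row3 -> MISS (open row3); precharges=0
Acc 2: bank0 row4 -> MISS (open row4); precharges=0
Acc 3: bank1 row3 -> HIT
Acc 4: bank0 row2 -> MISS (open row2); precharges=1
Acc 5: bank2 row1 -> MISS (open row1); precharges=1
Acc 6: bank2 row0 -> MISS (open row0); precharges=2
Acc 7: bank2 row0 -> HIT
Acc 8: bank2 row3 -> MISS (open row3); precharges=3
Acc 9: bank1 row1 -> MISS (open row1); precharges=4
Acc 10: bank1 row2 -> MISS (open row2); precharges=5

Answer: 5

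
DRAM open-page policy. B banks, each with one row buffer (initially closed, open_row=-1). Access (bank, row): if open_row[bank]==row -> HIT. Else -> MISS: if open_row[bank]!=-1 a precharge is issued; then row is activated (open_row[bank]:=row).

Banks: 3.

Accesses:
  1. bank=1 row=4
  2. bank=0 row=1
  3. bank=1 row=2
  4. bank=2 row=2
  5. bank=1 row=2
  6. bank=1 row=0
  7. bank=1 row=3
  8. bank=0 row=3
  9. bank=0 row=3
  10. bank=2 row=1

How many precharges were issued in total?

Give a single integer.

Acc 1: bank1 row4 -> MISS (open row4); precharges=0
Acc 2: bank0 row1 -> MISS (open row1); precharges=0
Acc 3: bank1 row2 -> MISS (open row2); precharges=1
Acc 4: bank2 row2 -> MISS (open row2); precharges=1
Acc 5: bank1 row2 -> HIT
Acc 6: bank1 row0 -> MISS (open row0); precharges=2
Acc 7: bank1 row3 -> MISS (open row3); precharges=3
Acc 8: bank0 row3 -> MISS (open row3); precharges=4
Acc 9: bank0 row3 -> HIT
Acc 10: bank2 row1 -> MISS (open row1); precharges=5

Answer: 5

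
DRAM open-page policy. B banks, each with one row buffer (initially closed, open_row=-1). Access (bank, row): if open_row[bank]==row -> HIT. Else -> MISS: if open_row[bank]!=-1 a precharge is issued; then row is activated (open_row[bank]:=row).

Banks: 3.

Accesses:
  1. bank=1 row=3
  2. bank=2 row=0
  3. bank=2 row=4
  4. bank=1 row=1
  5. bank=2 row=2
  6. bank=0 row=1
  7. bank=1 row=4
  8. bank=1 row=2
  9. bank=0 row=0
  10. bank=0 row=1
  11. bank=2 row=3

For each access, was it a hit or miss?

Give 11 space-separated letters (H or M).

Acc 1: bank1 row3 -> MISS (open row3); precharges=0
Acc 2: bank2 row0 -> MISS (open row0); precharges=0
Acc 3: bank2 row4 -> MISS (open row4); precharges=1
Acc 4: bank1 row1 -> MISS (open row1); precharges=2
Acc 5: bank2 row2 -> MISS (open row2); precharges=3
Acc 6: bank0 row1 -> MISS (open row1); precharges=3
Acc 7: bank1 row4 -> MISS (open row4); precharges=4
Acc 8: bank1 row2 -> MISS (open row2); precharges=5
Acc 9: bank0 row0 -> MISS (open row0); precharges=6
Acc 10: bank0 row1 -> MISS (open row1); precharges=7
Acc 11: bank2 row3 -> MISS (open row3); precharges=8

Answer: M M M M M M M M M M M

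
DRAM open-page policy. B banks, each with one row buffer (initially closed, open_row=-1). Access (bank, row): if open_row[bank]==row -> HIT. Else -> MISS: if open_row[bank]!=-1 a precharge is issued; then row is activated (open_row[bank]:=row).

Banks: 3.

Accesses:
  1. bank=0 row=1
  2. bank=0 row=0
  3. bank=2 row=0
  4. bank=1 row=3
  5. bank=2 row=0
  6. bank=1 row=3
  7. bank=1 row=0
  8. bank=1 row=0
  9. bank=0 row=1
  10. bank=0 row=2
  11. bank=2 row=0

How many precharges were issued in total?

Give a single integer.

Answer: 4

Derivation:
Acc 1: bank0 row1 -> MISS (open row1); precharges=0
Acc 2: bank0 row0 -> MISS (open row0); precharges=1
Acc 3: bank2 row0 -> MISS (open row0); precharges=1
Acc 4: bank1 row3 -> MISS (open row3); precharges=1
Acc 5: bank2 row0 -> HIT
Acc 6: bank1 row3 -> HIT
Acc 7: bank1 row0 -> MISS (open row0); precharges=2
Acc 8: bank1 row0 -> HIT
Acc 9: bank0 row1 -> MISS (open row1); precharges=3
Acc 10: bank0 row2 -> MISS (open row2); precharges=4
Acc 11: bank2 row0 -> HIT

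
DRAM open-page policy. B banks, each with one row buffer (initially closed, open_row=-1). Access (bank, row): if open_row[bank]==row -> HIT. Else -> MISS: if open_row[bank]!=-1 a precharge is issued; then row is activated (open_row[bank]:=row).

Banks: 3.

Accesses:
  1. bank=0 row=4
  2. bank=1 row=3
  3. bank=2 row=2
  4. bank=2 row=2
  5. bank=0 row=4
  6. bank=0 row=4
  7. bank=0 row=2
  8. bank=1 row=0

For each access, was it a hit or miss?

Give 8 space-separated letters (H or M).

Acc 1: bank0 row4 -> MISS (open row4); precharges=0
Acc 2: bank1 row3 -> MISS (open row3); precharges=0
Acc 3: bank2 row2 -> MISS (open row2); precharges=0
Acc 4: bank2 row2 -> HIT
Acc 5: bank0 row4 -> HIT
Acc 6: bank0 row4 -> HIT
Acc 7: bank0 row2 -> MISS (open row2); precharges=1
Acc 8: bank1 row0 -> MISS (open row0); precharges=2

Answer: M M M H H H M M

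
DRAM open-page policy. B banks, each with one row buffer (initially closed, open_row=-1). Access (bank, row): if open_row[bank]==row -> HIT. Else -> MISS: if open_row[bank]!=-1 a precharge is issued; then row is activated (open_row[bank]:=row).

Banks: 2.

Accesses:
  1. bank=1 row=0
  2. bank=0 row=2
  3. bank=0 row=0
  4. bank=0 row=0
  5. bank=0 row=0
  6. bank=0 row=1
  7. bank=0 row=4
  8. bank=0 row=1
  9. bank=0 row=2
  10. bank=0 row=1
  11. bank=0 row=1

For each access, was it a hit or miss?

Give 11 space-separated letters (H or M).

Answer: M M M H H M M M M M H

Derivation:
Acc 1: bank1 row0 -> MISS (open row0); precharges=0
Acc 2: bank0 row2 -> MISS (open row2); precharges=0
Acc 3: bank0 row0 -> MISS (open row0); precharges=1
Acc 4: bank0 row0 -> HIT
Acc 5: bank0 row0 -> HIT
Acc 6: bank0 row1 -> MISS (open row1); precharges=2
Acc 7: bank0 row4 -> MISS (open row4); precharges=3
Acc 8: bank0 row1 -> MISS (open row1); precharges=4
Acc 9: bank0 row2 -> MISS (open row2); precharges=5
Acc 10: bank0 row1 -> MISS (open row1); precharges=6
Acc 11: bank0 row1 -> HIT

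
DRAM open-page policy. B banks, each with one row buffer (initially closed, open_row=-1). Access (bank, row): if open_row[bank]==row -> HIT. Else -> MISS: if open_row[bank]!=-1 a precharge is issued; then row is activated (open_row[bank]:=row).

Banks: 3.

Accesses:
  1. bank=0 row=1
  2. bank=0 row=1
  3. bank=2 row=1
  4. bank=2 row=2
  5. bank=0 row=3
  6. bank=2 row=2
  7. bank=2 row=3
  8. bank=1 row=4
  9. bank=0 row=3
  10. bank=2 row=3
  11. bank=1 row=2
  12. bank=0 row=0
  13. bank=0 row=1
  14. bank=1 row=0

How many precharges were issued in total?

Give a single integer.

Acc 1: bank0 row1 -> MISS (open row1); precharges=0
Acc 2: bank0 row1 -> HIT
Acc 3: bank2 row1 -> MISS (open row1); precharges=0
Acc 4: bank2 row2 -> MISS (open row2); precharges=1
Acc 5: bank0 row3 -> MISS (open row3); precharges=2
Acc 6: bank2 row2 -> HIT
Acc 7: bank2 row3 -> MISS (open row3); precharges=3
Acc 8: bank1 row4 -> MISS (open row4); precharges=3
Acc 9: bank0 row3 -> HIT
Acc 10: bank2 row3 -> HIT
Acc 11: bank1 row2 -> MISS (open row2); precharges=4
Acc 12: bank0 row0 -> MISS (open row0); precharges=5
Acc 13: bank0 row1 -> MISS (open row1); precharges=6
Acc 14: bank1 row0 -> MISS (open row0); precharges=7

Answer: 7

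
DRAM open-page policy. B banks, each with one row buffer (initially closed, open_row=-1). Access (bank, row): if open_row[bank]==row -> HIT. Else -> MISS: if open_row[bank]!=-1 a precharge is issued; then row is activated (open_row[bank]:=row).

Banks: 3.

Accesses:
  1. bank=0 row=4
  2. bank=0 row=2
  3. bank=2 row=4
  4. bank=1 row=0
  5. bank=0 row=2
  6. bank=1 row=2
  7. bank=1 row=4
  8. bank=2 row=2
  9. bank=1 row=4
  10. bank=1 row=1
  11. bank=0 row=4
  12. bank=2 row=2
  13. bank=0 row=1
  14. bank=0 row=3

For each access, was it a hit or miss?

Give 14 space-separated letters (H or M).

Acc 1: bank0 row4 -> MISS (open row4); precharges=0
Acc 2: bank0 row2 -> MISS (open row2); precharges=1
Acc 3: bank2 row4 -> MISS (open row4); precharges=1
Acc 4: bank1 row0 -> MISS (open row0); precharges=1
Acc 5: bank0 row2 -> HIT
Acc 6: bank1 row2 -> MISS (open row2); precharges=2
Acc 7: bank1 row4 -> MISS (open row4); precharges=3
Acc 8: bank2 row2 -> MISS (open row2); precharges=4
Acc 9: bank1 row4 -> HIT
Acc 10: bank1 row1 -> MISS (open row1); precharges=5
Acc 11: bank0 row4 -> MISS (open row4); precharges=6
Acc 12: bank2 row2 -> HIT
Acc 13: bank0 row1 -> MISS (open row1); precharges=7
Acc 14: bank0 row3 -> MISS (open row3); precharges=8

Answer: M M M M H M M M H M M H M M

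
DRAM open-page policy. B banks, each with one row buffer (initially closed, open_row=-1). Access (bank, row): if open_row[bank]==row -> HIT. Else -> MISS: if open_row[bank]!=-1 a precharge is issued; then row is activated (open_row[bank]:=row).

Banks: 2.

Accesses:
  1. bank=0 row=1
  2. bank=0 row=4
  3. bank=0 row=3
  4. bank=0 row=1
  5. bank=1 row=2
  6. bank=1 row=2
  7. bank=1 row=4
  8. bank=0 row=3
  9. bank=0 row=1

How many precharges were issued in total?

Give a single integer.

Acc 1: bank0 row1 -> MISS (open row1); precharges=0
Acc 2: bank0 row4 -> MISS (open row4); precharges=1
Acc 3: bank0 row3 -> MISS (open row3); precharges=2
Acc 4: bank0 row1 -> MISS (open row1); precharges=3
Acc 5: bank1 row2 -> MISS (open row2); precharges=3
Acc 6: bank1 row2 -> HIT
Acc 7: bank1 row4 -> MISS (open row4); precharges=4
Acc 8: bank0 row3 -> MISS (open row3); precharges=5
Acc 9: bank0 row1 -> MISS (open row1); precharges=6

Answer: 6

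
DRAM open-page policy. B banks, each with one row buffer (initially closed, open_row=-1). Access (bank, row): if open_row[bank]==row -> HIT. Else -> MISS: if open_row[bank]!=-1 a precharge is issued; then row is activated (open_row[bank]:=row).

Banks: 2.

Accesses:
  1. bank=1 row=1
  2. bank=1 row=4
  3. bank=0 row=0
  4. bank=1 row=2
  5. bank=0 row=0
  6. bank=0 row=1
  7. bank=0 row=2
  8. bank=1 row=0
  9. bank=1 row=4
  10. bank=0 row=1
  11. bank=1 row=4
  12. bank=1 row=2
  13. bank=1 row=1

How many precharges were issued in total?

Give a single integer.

Answer: 9

Derivation:
Acc 1: bank1 row1 -> MISS (open row1); precharges=0
Acc 2: bank1 row4 -> MISS (open row4); precharges=1
Acc 3: bank0 row0 -> MISS (open row0); precharges=1
Acc 4: bank1 row2 -> MISS (open row2); precharges=2
Acc 5: bank0 row0 -> HIT
Acc 6: bank0 row1 -> MISS (open row1); precharges=3
Acc 7: bank0 row2 -> MISS (open row2); precharges=4
Acc 8: bank1 row0 -> MISS (open row0); precharges=5
Acc 9: bank1 row4 -> MISS (open row4); precharges=6
Acc 10: bank0 row1 -> MISS (open row1); precharges=7
Acc 11: bank1 row4 -> HIT
Acc 12: bank1 row2 -> MISS (open row2); precharges=8
Acc 13: bank1 row1 -> MISS (open row1); precharges=9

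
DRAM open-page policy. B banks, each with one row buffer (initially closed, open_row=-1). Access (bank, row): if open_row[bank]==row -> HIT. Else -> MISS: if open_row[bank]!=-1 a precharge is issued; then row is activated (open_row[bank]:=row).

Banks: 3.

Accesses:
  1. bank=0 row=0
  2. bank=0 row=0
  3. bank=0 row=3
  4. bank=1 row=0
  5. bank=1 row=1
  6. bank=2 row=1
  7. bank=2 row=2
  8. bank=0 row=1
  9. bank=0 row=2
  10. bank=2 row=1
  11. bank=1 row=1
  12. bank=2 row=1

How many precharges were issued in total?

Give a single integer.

Answer: 6

Derivation:
Acc 1: bank0 row0 -> MISS (open row0); precharges=0
Acc 2: bank0 row0 -> HIT
Acc 3: bank0 row3 -> MISS (open row3); precharges=1
Acc 4: bank1 row0 -> MISS (open row0); precharges=1
Acc 5: bank1 row1 -> MISS (open row1); precharges=2
Acc 6: bank2 row1 -> MISS (open row1); precharges=2
Acc 7: bank2 row2 -> MISS (open row2); precharges=3
Acc 8: bank0 row1 -> MISS (open row1); precharges=4
Acc 9: bank0 row2 -> MISS (open row2); precharges=5
Acc 10: bank2 row1 -> MISS (open row1); precharges=6
Acc 11: bank1 row1 -> HIT
Acc 12: bank2 row1 -> HIT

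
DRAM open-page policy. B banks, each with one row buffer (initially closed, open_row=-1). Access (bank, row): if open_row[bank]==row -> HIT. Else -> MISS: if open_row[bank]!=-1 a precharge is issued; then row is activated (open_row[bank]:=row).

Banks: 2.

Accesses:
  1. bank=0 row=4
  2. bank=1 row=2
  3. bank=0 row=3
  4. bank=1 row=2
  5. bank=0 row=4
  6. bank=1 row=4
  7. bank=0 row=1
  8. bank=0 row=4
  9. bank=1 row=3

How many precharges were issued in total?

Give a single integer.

Answer: 6

Derivation:
Acc 1: bank0 row4 -> MISS (open row4); precharges=0
Acc 2: bank1 row2 -> MISS (open row2); precharges=0
Acc 3: bank0 row3 -> MISS (open row3); precharges=1
Acc 4: bank1 row2 -> HIT
Acc 5: bank0 row4 -> MISS (open row4); precharges=2
Acc 6: bank1 row4 -> MISS (open row4); precharges=3
Acc 7: bank0 row1 -> MISS (open row1); precharges=4
Acc 8: bank0 row4 -> MISS (open row4); precharges=5
Acc 9: bank1 row3 -> MISS (open row3); precharges=6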